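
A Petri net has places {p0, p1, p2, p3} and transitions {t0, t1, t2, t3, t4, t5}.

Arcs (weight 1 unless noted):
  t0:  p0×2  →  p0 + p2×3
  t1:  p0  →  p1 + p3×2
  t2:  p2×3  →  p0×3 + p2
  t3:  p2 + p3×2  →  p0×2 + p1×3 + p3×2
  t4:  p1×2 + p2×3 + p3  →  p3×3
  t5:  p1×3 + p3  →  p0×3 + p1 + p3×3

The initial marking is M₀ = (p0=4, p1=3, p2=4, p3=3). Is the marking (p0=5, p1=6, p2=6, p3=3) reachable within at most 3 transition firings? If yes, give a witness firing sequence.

YES — reachable via ⟨t0, t3⟩ (2 firings)

step 1: fire t0:  (p0=4, p1=3, p2=4, p3=3) → (p0=3, p1=3, p2=7, p3=3)
step 2: fire t3:  (p0=3, p1=3, p2=7, p3=3) → (p0=5, p1=6, p2=6, p3=3)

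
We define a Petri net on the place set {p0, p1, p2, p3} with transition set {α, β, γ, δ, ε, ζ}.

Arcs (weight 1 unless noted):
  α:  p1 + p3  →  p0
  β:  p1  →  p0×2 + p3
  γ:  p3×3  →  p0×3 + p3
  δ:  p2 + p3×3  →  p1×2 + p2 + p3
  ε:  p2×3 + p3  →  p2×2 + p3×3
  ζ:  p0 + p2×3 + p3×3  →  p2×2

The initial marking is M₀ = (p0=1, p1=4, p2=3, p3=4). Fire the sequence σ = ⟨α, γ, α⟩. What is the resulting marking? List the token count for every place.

step 1: fire α:  (p0=1, p1=4, p2=3, p3=4) → (p0=2, p1=3, p2=3, p3=3)
step 2: fire γ:  (p0=2, p1=3, p2=3, p3=3) → (p0=5, p1=3, p2=3, p3=1)
step 3: fire α:  (p0=5, p1=3, p2=3, p3=1) → (p0=6, p1=2, p2=3, p3=0)

(p0=6, p1=2, p2=3, p3=0)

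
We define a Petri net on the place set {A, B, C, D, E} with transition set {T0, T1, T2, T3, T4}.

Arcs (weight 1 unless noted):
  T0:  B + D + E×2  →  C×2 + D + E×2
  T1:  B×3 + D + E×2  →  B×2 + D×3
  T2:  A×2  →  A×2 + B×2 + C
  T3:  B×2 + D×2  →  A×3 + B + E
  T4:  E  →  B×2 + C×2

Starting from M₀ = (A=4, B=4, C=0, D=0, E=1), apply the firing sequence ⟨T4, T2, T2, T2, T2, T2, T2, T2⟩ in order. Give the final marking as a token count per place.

(A=4, B=20, C=9, D=0, E=0)

step 1: fire T4:  (A=4, B=4, C=0, D=0, E=1) → (A=4, B=6, C=2, D=0, E=0)
step 2: fire T2:  (A=4, B=6, C=2, D=0, E=0) → (A=4, B=8, C=3, D=0, E=0)
step 3: fire T2:  (A=4, B=8, C=3, D=0, E=0) → (A=4, B=10, C=4, D=0, E=0)
step 4: fire T2:  (A=4, B=10, C=4, D=0, E=0) → (A=4, B=12, C=5, D=0, E=0)
step 5: fire T2:  (A=4, B=12, C=5, D=0, E=0) → (A=4, B=14, C=6, D=0, E=0)
step 6: fire T2:  (A=4, B=14, C=6, D=0, E=0) → (A=4, B=16, C=7, D=0, E=0)
step 7: fire T2:  (A=4, B=16, C=7, D=0, E=0) → (A=4, B=18, C=8, D=0, E=0)
step 8: fire T2:  (A=4, B=18, C=8, D=0, E=0) → (A=4, B=20, C=9, D=0, E=0)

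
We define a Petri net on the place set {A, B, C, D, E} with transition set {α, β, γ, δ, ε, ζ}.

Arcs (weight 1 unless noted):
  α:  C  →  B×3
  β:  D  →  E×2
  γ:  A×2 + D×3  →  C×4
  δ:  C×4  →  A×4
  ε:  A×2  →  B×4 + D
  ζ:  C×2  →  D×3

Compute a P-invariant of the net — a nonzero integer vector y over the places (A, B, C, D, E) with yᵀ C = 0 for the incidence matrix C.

y = (A:3, B:1, C:3, D:2, E:1)

Incidence matrix C (rows=places, cols=transitions):
        α    β    γ    δ    ε    ζ
    A   0    0   -2    4   -2    0
    B   3    0    0    0    4    0
    C  -1    0    4   -4    0   -2
    D   0   -1   -3    0    1    3
    E   0    2    0    0    0    0

Candidate y = [3, 1, 3, 2, 1]; check y·C column-wise:
  col α: 3·0 + 1·3 + 3·-1 + 2·0 + 1·0 = 0
  col β: 3·0 + 1·0 + 3·0 + 2·-1 + 1·2 = 0
  col γ: 3·-2 + 1·0 + 3·4 + 2·-3 + 1·0 = 0
  col δ: 3·4 + 1·0 + 3·-4 + 2·0 + 1·0 = 0
  col ε: 3·-2 + 1·4 + 3·0 + 2·1 + 1·0 = 0
  col ζ: 3·0 + 1·0 + 3·-2 + 2·3 + 1·0 = 0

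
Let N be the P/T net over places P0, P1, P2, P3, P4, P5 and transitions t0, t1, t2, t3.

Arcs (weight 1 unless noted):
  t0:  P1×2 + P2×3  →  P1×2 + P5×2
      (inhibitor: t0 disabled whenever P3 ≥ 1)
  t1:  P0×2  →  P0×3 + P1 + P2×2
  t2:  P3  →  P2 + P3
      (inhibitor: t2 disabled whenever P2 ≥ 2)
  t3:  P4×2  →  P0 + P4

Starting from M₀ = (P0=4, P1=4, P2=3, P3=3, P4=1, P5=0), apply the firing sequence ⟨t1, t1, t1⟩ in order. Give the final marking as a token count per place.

step 1: fire t1:  (P0=4, P1=4, P2=3, P3=3, P4=1, P5=0) → (P0=5, P1=5, P2=5, P3=3, P4=1, P5=0)
step 2: fire t1:  (P0=5, P1=5, P2=5, P3=3, P4=1, P5=0) → (P0=6, P1=6, P2=7, P3=3, P4=1, P5=0)
step 3: fire t1:  (P0=6, P1=6, P2=7, P3=3, P4=1, P5=0) → (P0=7, P1=7, P2=9, P3=3, P4=1, P5=0)

(P0=7, P1=7, P2=9, P3=3, P4=1, P5=0)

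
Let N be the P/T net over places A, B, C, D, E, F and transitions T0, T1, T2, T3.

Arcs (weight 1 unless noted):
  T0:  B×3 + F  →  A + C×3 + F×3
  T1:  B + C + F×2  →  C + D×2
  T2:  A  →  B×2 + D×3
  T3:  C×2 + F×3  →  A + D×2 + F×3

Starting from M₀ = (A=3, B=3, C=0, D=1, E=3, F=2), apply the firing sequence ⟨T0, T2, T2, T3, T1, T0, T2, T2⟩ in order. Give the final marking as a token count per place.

step 1: fire T0:  (A=3, B=3, C=0, D=1, E=3, F=2) → (A=4, B=0, C=3, D=1, E=3, F=4)
step 2: fire T2:  (A=4, B=0, C=3, D=1, E=3, F=4) → (A=3, B=2, C=3, D=4, E=3, F=4)
step 3: fire T2:  (A=3, B=2, C=3, D=4, E=3, F=4) → (A=2, B=4, C=3, D=7, E=3, F=4)
step 4: fire T3:  (A=2, B=4, C=3, D=7, E=3, F=4) → (A=3, B=4, C=1, D=9, E=3, F=4)
step 5: fire T1:  (A=3, B=4, C=1, D=9, E=3, F=4) → (A=3, B=3, C=1, D=11, E=3, F=2)
step 6: fire T0:  (A=3, B=3, C=1, D=11, E=3, F=2) → (A=4, B=0, C=4, D=11, E=3, F=4)
step 7: fire T2:  (A=4, B=0, C=4, D=11, E=3, F=4) → (A=3, B=2, C=4, D=14, E=3, F=4)
step 8: fire T2:  (A=3, B=2, C=4, D=14, E=3, F=4) → (A=2, B=4, C=4, D=17, E=3, F=4)

(A=2, B=4, C=4, D=17, E=3, F=4)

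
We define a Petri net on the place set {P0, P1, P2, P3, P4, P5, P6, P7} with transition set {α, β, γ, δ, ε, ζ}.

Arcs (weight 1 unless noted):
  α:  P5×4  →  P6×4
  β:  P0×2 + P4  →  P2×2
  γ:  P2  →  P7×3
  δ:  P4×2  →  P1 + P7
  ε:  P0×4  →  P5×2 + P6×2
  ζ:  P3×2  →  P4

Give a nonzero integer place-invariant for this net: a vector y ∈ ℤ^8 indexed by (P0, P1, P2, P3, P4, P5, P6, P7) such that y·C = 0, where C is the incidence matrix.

y = (P0:1, P1:-4, P2:0, P3:-1, P4:-2, P5:1, P6:1, P7:0)

Incidence matrix C (rows=places, cols=transitions):
        α    β    γ    δ    ε    ζ
   P0   0   -2    0    0   -4    0
   P1   0    0    0    1    0    0
   P2   0    2   -1    0    0    0
   P3   0    0    0    0    0   -2
   P4   0   -1    0   -2    0    1
   P5  -4    0    0    0    2    0
   P6   4    0    0    0    2    0
   P7   0    0    3    1    0    0

Candidate y = [1, -4, 0, -1, -2, 1, 1, 0]; check y·C column-wise:
  col α: 1·0 + -4·0 + -1·0 + -2·0 + 1·-4 + 1·4 = 0
  col β: 1·-2 + -4·0 + 0·2 + -1·0 + -2·-1 + 1·0 + 1·0 = 0
  col γ: 1·0 + -4·0 + 0·-1 + -1·0 + -2·0 + 1·0 + 1·0 + 0·3 = 0
  col δ: 1·0 + -4·1 + -1·0 + -2·-2 + 1·0 + 1·0 + 0·1 = 0
  col ε: 1·-4 + -4·0 + -1·0 + -2·0 + 1·2 + 1·2 = 0
  col ζ: 1·0 + -4·0 + -1·-2 + -2·1 + 1·0 + 1·0 = 0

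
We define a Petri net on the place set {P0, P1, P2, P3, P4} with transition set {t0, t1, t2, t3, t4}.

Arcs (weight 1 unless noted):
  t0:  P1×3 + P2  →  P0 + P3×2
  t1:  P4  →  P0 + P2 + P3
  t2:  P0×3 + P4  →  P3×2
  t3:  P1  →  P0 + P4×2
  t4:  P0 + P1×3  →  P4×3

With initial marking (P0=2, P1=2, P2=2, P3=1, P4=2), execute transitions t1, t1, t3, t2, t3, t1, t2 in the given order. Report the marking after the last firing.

step 1: fire t1:  (P0=2, P1=2, P2=2, P3=1, P4=2) → (P0=3, P1=2, P2=3, P3=2, P4=1)
step 2: fire t1:  (P0=3, P1=2, P2=3, P3=2, P4=1) → (P0=4, P1=2, P2=4, P3=3, P4=0)
step 3: fire t3:  (P0=4, P1=2, P2=4, P3=3, P4=0) → (P0=5, P1=1, P2=4, P3=3, P4=2)
step 4: fire t2:  (P0=5, P1=1, P2=4, P3=3, P4=2) → (P0=2, P1=1, P2=4, P3=5, P4=1)
step 5: fire t3:  (P0=2, P1=1, P2=4, P3=5, P4=1) → (P0=3, P1=0, P2=4, P3=5, P4=3)
step 6: fire t1:  (P0=3, P1=0, P2=4, P3=5, P4=3) → (P0=4, P1=0, P2=5, P3=6, P4=2)
step 7: fire t2:  (P0=4, P1=0, P2=5, P3=6, P4=2) → (P0=1, P1=0, P2=5, P3=8, P4=1)

(P0=1, P1=0, P2=5, P3=8, P4=1)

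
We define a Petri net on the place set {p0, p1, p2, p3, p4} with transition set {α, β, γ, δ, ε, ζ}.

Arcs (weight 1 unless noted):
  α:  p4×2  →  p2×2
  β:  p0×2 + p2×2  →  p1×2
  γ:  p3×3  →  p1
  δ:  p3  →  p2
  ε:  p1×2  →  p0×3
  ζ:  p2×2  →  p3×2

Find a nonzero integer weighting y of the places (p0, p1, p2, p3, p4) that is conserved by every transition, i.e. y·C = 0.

y = (p0:2, p1:3, p2:1, p3:1, p4:1)

Incidence matrix C (rows=places, cols=transitions):
        α    β    γ    δ    ε    ζ
   p0   0   -2    0    0    3    0
   p1   0    2    1    0   -2    0
   p2   2   -2    0    1    0   -2
   p3   0    0   -3   -1    0    2
   p4  -2    0    0    0    0    0

Candidate y = [2, 3, 1, 1, 1]; check y·C column-wise:
  col α: 2·0 + 3·0 + 1·2 + 1·0 + 1·-2 = 0
  col β: 2·-2 + 3·2 + 1·-2 + 1·0 + 1·0 = 0
  col γ: 2·0 + 3·1 + 1·0 + 1·-3 + 1·0 = 0
  col δ: 2·0 + 3·0 + 1·1 + 1·-1 + 1·0 = 0
  col ε: 2·3 + 3·-2 + 1·0 + 1·0 + 1·0 = 0
  col ζ: 2·0 + 3·0 + 1·-2 + 1·2 + 1·0 = 0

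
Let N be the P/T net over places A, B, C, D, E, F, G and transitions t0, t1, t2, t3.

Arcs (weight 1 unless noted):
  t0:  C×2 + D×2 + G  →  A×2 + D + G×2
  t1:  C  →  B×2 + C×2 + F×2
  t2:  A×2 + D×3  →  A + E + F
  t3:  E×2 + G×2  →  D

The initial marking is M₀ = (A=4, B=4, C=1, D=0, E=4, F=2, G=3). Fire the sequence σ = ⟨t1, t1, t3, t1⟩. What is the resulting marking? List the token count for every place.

step 1: fire t1:  (A=4, B=4, C=1, D=0, E=4, F=2, G=3) → (A=4, B=6, C=2, D=0, E=4, F=4, G=3)
step 2: fire t1:  (A=4, B=6, C=2, D=0, E=4, F=4, G=3) → (A=4, B=8, C=3, D=0, E=4, F=6, G=3)
step 3: fire t3:  (A=4, B=8, C=3, D=0, E=4, F=6, G=3) → (A=4, B=8, C=3, D=1, E=2, F=6, G=1)
step 4: fire t1:  (A=4, B=8, C=3, D=1, E=2, F=6, G=1) → (A=4, B=10, C=4, D=1, E=2, F=8, G=1)

(A=4, B=10, C=4, D=1, E=2, F=8, G=1)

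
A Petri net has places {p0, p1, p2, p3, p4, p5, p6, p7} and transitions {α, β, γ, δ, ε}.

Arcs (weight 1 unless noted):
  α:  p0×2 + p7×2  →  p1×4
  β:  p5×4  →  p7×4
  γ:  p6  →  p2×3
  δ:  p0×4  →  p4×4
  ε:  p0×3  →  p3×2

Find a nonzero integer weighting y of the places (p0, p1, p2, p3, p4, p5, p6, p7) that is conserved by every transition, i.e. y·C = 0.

Incidence matrix C (rows=places, cols=transitions):
        α    β    γ    δ    ε
   p0  -2    0    0   -4   -3
   p1   4    0    0    0    0
   p2   0    0    3    0    0
   p3   0    0    0    0    2
   p4   0    0    0    4    0
   p5   0   -4    0    0    0
   p6   0    0   -1    0    0
   p7  -2    4    0    0    0

Candidate y = [2, 1, 0, 3, 2, 0, 0, 0]; check y·C column-wise:
  col α: 2·-2 + 1·4 + 3·0 + 2·0 + 0·-2 = 0
  col β: 2·0 + 1·0 + 3·0 + 2·0 + 0·-4 + 0·4 = 0
  col γ: 2·0 + 1·0 + 0·3 + 3·0 + 2·0 + 0·-1 = 0
  col δ: 2·-4 + 1·0 + 3·0 + 2·4 = 0
  col ε: 2·-3 + 1·0 + 3·2 + 2·0 = 0

y = (p0:2, p1:1, p2:0, p3:3, p4:2, p5:0, p6:0, p7:0)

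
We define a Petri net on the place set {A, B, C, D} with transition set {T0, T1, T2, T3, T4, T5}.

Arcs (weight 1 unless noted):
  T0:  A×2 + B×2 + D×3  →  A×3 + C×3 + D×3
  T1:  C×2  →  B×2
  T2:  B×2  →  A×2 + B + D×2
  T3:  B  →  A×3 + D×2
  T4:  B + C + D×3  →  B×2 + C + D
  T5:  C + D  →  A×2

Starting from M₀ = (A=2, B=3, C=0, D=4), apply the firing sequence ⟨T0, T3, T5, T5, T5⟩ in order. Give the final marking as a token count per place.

step 1: fire T0:  (A=2, B=3, C=0, D=4) → (A=3, B=1, C=3, D=4)
step 2: fire T3:  (A=3, B=1, C=3, D=4) → (A=6, B=0, C=3, D=6)
step 3: fire T5:  (A=6, B=0, C=3, D=6) → (A=8, B=0, C=2, D=5)
step 4: fire T5:  (A=8, B=0, C=2, D=5) → (A=10, B=0, C=1, D=4)
step 5: fire T5:  (A=10, B=0, C=1, D=4) → (A=12, B=0, C=0, D=3)

(A=12, B=0, C=0, D=3)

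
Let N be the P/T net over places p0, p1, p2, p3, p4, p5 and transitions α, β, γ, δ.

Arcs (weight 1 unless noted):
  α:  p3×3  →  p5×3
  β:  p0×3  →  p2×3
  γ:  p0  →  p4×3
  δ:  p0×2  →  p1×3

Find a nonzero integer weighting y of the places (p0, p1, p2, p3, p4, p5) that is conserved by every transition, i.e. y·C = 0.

Incidence matrix C (rows=places, cols=transitions):
        α    β    γ    δ
   p0   0   -3   -1   -2
   p1   0    0    0    3
   p2   0    3    0    0
   p3  -3    0    0    0
   p4   0    0    3    0
   p5   3    0    0    0

Candidate y = [3, 2, 3, 0, 1, 0]; check y·C column-wise:
  col α: 3·0 + 2·0 + 3·0 + 0·-3 + 1·0 + 0·3 = 0
  col β: 3·-3 + 2·0 + 3·3 + 1·0 = 0
  col γ: 3·-1 + 2·0 + 3·0 + 1·3 = 0
  col δ: 3·-2 + 2·3 + 3·0 + 1·0 = 0

y = (p0:3, p1:2, p2:3, p3:0, p4:1, p5:0)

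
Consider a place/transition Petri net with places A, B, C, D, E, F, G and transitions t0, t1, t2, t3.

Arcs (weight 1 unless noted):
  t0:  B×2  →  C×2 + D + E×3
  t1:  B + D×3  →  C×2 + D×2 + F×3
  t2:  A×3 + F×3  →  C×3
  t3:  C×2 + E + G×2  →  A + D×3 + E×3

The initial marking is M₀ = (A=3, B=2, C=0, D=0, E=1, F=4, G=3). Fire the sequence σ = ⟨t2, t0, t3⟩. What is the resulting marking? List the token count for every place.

(A=1, B=0, C=3, D=4, E=6, F=1, G=1)

step 1: fire t2:  (A=3, B=2, C=0, D=0, E=1, F=4, G=3) → (A=0, B=2, C=3, D=0, E=1, F=1, G=3)
step 2: fire t0:  (A=0, B=2, C=3, D=0, E=1, F=1, G=3) → (A=0, B=0, C=5, D=1, E=4, F=1, G=3)
step 3: fire t3:  (A=0, B=0, C=5, D=1, E=4, F=1, G=3) → (A=1, B=0, C=3, D=4, E=6, F=1, G=1)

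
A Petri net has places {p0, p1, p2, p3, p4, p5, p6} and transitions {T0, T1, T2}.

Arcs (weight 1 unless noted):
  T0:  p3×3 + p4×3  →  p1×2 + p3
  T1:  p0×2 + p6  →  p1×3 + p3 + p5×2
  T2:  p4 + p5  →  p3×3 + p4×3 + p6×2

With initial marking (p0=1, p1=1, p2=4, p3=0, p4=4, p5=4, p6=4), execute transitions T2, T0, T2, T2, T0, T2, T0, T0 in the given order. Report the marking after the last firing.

step 1: fire T2:  (p0=1, p1=1, p2=4, p3=0, p4=4, p5=4, p6=4) → (p0=1, p1=1, p2=4, p3=3, p4=6, p5=3, p6=6)
step 2: fire T0:  (p0=1, p1=1, p2=4, p3=3, p4=6, p5=3, p6=6) → (p0=1, p1=3, p2=4, p3=1, p4=3, p5=3, p6=6)
step 3: fire T2:  (p0=1, p1=3, p2=4, p3=1, p4=3, p5=3, p6=6) → (p0=1, p1=3, p2=4, p3=4, p4=5, p5=2, p6=8)
step 4: fire T2:  (p0=1, p1=3, p2=4, p3=4, p4=5, p5=2, p6=8) → (p0=1, p1=3, p2=4, p3=7, p4=7, p5=1, p6=10)
step 5: fire T0:  (p0=1, p1=3, p2=4, p3=7, p4=7, p5=1, p6=10) → (p0=1, p1=5, p2=4, p3=5, p4=4, p5=1, p6=10)
step 6: fire T2:  (p0=1, p1=5, p2=4, p3=5, p4=4, p5=1, p6=10) → (p0=1, p1=5, p2=4, p3=8, p4=6, p5=0, p6=12)
step 7: fire T0:  (p0=1, p1=5, p2=4, p3=8, p4=6, p5=0, p6=12) → (p0=1, p1=7, p2=4, p3=6, p4=3, p5=0, p6=12)
step 8: fire T0:  (p0=1, p1=7, p2=4, p3=6, p4=3, p5=0, p6=12) → (p0=1, p1=9, p2=4, p3=4, p4=0, p5=0, p6=12)

(p0=1, p1=9, p2=4, p3=4, p4=0, p5=0, p6=12)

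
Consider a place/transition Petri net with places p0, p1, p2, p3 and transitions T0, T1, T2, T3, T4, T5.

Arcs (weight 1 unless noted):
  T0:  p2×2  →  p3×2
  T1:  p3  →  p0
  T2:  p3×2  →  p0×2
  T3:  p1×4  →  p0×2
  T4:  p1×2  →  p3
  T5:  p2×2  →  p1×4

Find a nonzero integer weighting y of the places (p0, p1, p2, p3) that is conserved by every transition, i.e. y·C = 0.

Incidence matrix C (rows=places, cols=transitions):
       T0   T1   T2   T3   T4   T5
   p0   0    1    2    2    0    0
   p1   0    0    0   -4   -2    4
   p2  -2    0    0    0    0   -2
   p3   2   -1   -2    0    1    0

Candidate y = [2, 1, 2, 2]; check y·C column-wise:
  col T0: 2·0 + 1·0 + 2·-2 + 2·2 = 0
  col T1: 2·1 + 1·0 + 2·0 + 2·-1 = 0
  col T2: 2·2 + 1·0 + 2·0 + 2·-2 = 0
  col T3: 2·2 + 1·-4 + 2·0 + 2·0 = 0
  col T4: 2·0 + 1·-2 + 2·0 + 2·1 = 0
  col T5: 2·0 + 1·4 + 2·-2 + 2·0 = 0

y = (p0:2, p1:1, p2:2, p3:2)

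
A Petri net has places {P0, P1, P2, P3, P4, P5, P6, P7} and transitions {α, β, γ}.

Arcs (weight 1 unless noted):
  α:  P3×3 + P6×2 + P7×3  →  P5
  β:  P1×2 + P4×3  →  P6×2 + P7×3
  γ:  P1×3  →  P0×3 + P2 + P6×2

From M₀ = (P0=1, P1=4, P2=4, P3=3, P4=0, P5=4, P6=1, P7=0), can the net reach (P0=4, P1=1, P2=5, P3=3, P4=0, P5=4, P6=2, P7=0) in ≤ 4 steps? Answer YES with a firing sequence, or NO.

NO — not reachable within 4 firings

depth 0: 1 marking
depth 1: 2 markings reached so far
depth 2: 2 markings reached so far
(frontier empty at depth 2; search complete)
target is not among the 2 markings reachable within 4 steps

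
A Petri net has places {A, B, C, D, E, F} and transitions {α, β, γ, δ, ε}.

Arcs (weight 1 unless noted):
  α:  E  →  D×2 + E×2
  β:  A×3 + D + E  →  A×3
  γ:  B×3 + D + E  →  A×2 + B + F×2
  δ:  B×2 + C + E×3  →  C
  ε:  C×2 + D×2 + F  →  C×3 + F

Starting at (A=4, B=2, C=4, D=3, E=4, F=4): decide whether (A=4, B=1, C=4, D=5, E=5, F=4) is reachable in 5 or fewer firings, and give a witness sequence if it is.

depth 0: 1 marking
depth 1: 5 markings reached so far
depth 2: 13 markings reached so far
depth 3: 24 markings reached so far
depth 4: 39 markings reached so far
depth 5: 59 markings reached so far
target is not among the 59 markings reachable within 5 steps

NO — not reachable within 5 firings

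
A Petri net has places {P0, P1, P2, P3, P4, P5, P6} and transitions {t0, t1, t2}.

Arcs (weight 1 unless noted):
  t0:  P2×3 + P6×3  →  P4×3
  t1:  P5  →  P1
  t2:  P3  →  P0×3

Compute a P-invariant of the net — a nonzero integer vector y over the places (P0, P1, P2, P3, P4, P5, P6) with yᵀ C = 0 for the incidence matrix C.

Incidence matrix C (rows=places, cols=transitions):
       t0   t1   t2
   P0   0    0    3
   P1   0    1    0
   P2  -3    0    0
   P3   0    0   -1
   P4   3    0    0
   P5   0   -1    0
   P6  -3    0    0

Candidate y = [1, 0, 0, 3, 0, 0, 0]; check y·C column-wise:
  col t0: 1·0 + 0·-3 + 3·0 + 0·3 + 0·-3 = 0
  col t1: 1·0 + 0·1 + 3·0 + 0·-1 = 0
  col t2: 1·3 + 3·-1 = 0

y = (P0:1, P1:0, P2:0, P3:3, P4:0, P5:0, P6:0)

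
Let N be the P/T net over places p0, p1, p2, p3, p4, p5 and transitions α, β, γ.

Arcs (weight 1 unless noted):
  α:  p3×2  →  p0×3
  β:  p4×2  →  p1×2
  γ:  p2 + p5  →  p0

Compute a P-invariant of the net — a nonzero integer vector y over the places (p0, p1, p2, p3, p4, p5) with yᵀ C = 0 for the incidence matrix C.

y = (p0:2, p1:0, p2:2, p3:3, p4:0, p5:0)

Incidence matrix C (rows=places, cols=transitions):
        α    β    γ
   p0   3    0    1
   p1   0    2    0
   p2   0    0   -1
   p3  -2    0    0
   p4   0   -2    0
   p5   0    0   -1

Candidate y = [2, 0, 2, 3, 0, 0]; check y·C column-wise:
  col α: 2·3 + 2·0 + 3·-2 = 0
  col β: 2·0 + 0·2 + 2·0 + 3·0 + 0·-2 = 0
  col γ: 2·1 + 2·-1 + 3·0 + 0·-1 = 0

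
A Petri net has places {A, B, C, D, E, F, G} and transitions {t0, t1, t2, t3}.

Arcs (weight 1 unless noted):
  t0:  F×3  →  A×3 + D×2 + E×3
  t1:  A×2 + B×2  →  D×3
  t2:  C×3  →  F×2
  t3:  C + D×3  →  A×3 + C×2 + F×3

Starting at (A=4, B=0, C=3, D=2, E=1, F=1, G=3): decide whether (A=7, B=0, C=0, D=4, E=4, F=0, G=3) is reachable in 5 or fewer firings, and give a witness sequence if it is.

step 1: fire t2:  (A=4, B=0, C=3, D=2, E=1, F=1, G=3) → (A=4, B=0, C=0, D=2, E=1, F=3, G=3)
step 2: fire t0:  (A=4, B=0, C=0, D=2, E=1, F=3, G=3) → (A=7, B=0, C=0, D=4, E=4, F=0, G=3)

YES — reachable via ⟨t2, t0⟩ (2 firings)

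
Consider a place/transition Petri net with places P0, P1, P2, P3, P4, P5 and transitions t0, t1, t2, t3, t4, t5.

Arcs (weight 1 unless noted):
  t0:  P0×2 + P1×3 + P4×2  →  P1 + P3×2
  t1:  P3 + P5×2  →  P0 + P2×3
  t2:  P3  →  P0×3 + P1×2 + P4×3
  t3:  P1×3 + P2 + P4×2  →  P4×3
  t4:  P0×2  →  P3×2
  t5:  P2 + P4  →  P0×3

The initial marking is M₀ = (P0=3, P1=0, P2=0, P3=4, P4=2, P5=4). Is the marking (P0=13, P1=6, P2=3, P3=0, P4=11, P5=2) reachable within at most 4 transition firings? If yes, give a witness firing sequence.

YES — reachable via ⟨t1, t2, t2, t2⟩ (4 firings)

step 1: fire t1:  (P0=3, P1=0, P2=0, P3=4, P4=2, P5=4) → (P0=4, P1=0, P2=3, P3=3, P4=2, P5=2)
step 2: fire t2:  (P0=4, P1=0, P2=3, P3=3, P4=2, P5=2) → (P0=7, P1=2, P2=3, P3=2, P4=5, P5=2)
step 3: fire t2:  (P0=7, P1=2, P2=3, P3=2, P4=5, P5=2) → (P0=10, P1=4, P2=3, P3=1, P4=8, P5=2)
step 4: fire t2:  (P0=10, P1=4, P2=3, P3=1, P4=8, P5=2) → (P0=13, P1=6, P2=3, P3=0, P4=11, P5=2)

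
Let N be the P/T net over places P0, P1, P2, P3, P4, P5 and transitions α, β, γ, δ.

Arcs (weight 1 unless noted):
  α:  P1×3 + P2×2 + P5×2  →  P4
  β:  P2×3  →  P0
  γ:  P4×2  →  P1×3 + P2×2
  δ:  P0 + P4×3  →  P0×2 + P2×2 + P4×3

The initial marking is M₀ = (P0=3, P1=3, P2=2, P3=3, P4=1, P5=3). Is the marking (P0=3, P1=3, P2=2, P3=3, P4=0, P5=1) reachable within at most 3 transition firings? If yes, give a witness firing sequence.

step 1: fire α:  (P0=3, P1=3, P2=2, P3=3, P4=1, P5=3) → (P0=3, P1=0, P2=0, P3=3, P4=2, P5=1)
step 2: fire γ:  (P0=3, P1=0, P2=0, P3=3, P4=2, P5=1) → (P0=3, P1=3, P2=2, P3=3, P4=0, P5=1)

YES — reachable via ⟨α, γ⟩ (2 firings)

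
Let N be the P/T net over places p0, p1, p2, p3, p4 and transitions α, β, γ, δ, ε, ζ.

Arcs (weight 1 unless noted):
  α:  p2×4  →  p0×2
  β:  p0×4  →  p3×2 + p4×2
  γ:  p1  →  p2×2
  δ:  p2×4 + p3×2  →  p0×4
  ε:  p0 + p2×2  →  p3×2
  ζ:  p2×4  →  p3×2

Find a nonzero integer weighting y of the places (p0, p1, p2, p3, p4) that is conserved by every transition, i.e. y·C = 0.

y = (p0:2, p1:2, p2:1, p3:2, p4:2)

Incidence matrix C (rows=places, cols=transitions):
        α    β    γ    δ    ε    ζ
   p0   2   -4    0    4   -1    0
   p1   0    0   -1    0    0    0
   p2  -4    0    2   -4   -2   -4
   p3   0    2    0   -2    2    2
   p4   0    2    0    0    0    0

Candidate y = [2, 2, 1, 2, 2]; check y·C column-wise:
  col α: 2·2 + 2·0 + 1·-4 + 2·0 + 2·0 = 0
  col β: 2·-4 + 2·0 + 1·0 + 2·2 + 2·2 = 0
  col γ: 2·0 + 2·-1 + 1·2 + 2·0 + 2·0 = 0
  col δ: 2·4 + 2·0 + 1·-4 + 2·-2 + 2·0 = 0
  col ε: 2·-1 + 2·0 + 1·-2 + 2·2 + 2·0 = 0
  col ζ: 2·0 + 2·0 + 1·-4 + 2·2 + 2·0 = 0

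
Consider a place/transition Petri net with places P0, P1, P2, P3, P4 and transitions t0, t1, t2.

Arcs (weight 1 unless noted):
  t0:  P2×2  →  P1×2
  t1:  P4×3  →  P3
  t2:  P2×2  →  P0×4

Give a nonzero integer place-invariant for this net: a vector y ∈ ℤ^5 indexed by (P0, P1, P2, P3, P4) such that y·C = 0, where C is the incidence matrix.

y = (P0:1, P1:2, P2:2, P3:0, P4:0)

Incidence matrix C (rows=places, cols=transitions):
       t0   t1   t2
   P0   0    0    4
   P1   2    0    0
   P2  -2    0   -2
   P3   0    1    0
   P4   0   -3    0

Candidate y = [1, 2, 2, 0, 0]; check y·C column-wise:
  col t0: 1·0 + 2·2 + 2·-2 = 0
  col t1: 1·0 + 2·0 + 2·0 + 0·1 + 0·-3 = 0
  col t2: 1·4 + 2·0 + 2·-2 = 0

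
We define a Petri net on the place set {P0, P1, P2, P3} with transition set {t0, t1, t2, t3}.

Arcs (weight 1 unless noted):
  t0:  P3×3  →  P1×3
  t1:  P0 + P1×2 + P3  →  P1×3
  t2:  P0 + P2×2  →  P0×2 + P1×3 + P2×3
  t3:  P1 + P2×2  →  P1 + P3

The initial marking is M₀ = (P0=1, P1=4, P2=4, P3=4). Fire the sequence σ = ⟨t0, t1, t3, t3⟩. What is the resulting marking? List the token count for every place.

step 1: fire t0:  (P0=1, P1=4, P2=4, P3=4) → (P0=1, P1=7, P2=4, P3=1)
step 2: fire t1:  (P0=1, P1=7, P2=4, P3=1) → (P0=0, P1=8, P2=4, P3=0)
step 3: fire t3:  (P0=0, P1=8, P2=4, P3=0) → (P0=0, P1=8, P2=2, P3=1)
step 4: fire t3:  (P0=0, P1=8, P2=2, P3=1) → (P0=0, P1=8, P2=0, P3=2)

(P0=0, P1=8, P2=0, P3=2)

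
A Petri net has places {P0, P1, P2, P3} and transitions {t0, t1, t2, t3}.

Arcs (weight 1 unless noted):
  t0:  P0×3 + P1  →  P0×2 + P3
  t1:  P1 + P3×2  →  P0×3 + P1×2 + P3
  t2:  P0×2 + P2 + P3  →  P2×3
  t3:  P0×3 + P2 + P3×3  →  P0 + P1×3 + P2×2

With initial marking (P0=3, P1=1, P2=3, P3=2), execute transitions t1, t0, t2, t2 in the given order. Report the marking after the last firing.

step 1: fire t1:  (P0=3, P1=1, P2=3, P3=2) → (P0=6, P1=2, P2=3, P3=1)
step 2: fire t0:  (P0=6, P1=2, P2=3, P3=1) → (P0=5, P1=1, P2=3, P3=2)
step 3: fire t2:  (P0=5, P1=1, P2=3, P3=2) → (P0=3, P1=1, P2=5, P3=1)
step 4: fire t2:  (P0=3, P1=1, P2=5, P3=1) → (P0=1, P1=1, P2=7, P3=0)

(P0=1, P1=1, P2=7, P3=0)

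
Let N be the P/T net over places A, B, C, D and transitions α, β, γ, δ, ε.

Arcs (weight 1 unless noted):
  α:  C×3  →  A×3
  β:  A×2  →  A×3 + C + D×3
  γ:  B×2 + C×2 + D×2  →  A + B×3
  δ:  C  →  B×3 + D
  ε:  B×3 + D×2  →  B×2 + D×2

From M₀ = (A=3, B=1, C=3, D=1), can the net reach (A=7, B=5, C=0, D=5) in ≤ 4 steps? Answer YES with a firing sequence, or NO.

depth 0: 1 marking
depth 1: 4 markings reached so far
depth 2: 10 markings reached so far
depth 3: 21 markings reached so far
depth 4: 37 markings reached so far
target is not among the 37 markings reachable within 4 steps

NO — not reachable within 4 firings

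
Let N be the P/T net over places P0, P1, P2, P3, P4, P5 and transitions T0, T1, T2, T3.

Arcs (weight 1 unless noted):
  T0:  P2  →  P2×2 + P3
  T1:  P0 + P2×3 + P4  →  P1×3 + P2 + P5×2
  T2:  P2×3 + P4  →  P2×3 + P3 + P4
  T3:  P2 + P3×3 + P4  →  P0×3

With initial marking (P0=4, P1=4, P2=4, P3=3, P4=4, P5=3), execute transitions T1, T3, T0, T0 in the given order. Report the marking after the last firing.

(P0=6, P1=7, P2=3, P3=2, P4=2, P5=5)

step 1: fire T1:  (P0=4, P1=4, P2=4, P3=3, P4=4, P5=3) → (P0=3, P1=7, P2=2, P3=3, P4=3, P5=5)
step 2: fire T3:  (P0=3, P1=7, P2=2, P3=3, P4=3, P5=5) → (P0=6, P1=7, P2=1, P3=0, P4=2, P5=5)
step 3: fire T0:  (P0=6, P1=7, P2=1, P3=0, P4=2, P5=5) → (P0=6, P1=7, P2=2, P3=1, P4=2, P5=5)
step 4: fire T0:  (P0=6, P1=7, P2=2, P3=1, P4=2, P5=5) → (P0=6, P1=7, P2=3, P3=2, P4=2, P5=5)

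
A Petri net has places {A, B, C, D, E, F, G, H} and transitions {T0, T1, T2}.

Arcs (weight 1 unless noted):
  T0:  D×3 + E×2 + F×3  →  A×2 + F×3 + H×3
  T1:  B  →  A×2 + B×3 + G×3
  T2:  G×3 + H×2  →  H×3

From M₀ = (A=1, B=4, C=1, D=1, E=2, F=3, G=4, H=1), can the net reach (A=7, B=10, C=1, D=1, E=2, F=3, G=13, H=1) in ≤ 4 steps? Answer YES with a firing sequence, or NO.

step 1: fire T1:  (A=1, B=4, C=1, D=1, E=2, F=3, G=4, H=1) → (A=3, B=6, C=1, D=1, E=2, F=3, G=7, H=1)
step 2: fire T1:  (A=3, B=6, C=1, D=1, E=2, F=3, G=7, H=1) → (A=5, B=8, C=1, D=1, E=2, F=3, G=10, H=1)
step 3: fire T1:  (A=5, B=8, C=1, D=1, E=2, F=3, G=10, H=1) → (A=7, B=10, C=1, D=1, E=2, F=3, G=13, H=1)

YES — reachable via ⟨T1, T1, T1⟩ (3 firings)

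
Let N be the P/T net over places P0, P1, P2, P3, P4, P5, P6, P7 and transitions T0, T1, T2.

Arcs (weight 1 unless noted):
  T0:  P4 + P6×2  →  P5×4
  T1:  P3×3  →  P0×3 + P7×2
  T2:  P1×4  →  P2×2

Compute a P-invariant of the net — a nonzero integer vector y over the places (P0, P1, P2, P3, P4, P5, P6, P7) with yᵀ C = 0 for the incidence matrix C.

y = (P0:0, P1:1, P2:2, P3:0, P4:0, P5:0, P6:0, P7:0)

Incidence matrix C (rows=places, cols=transitions):
       T0   T1   T2
   P0   0    3    0
   P1   0    0   -4
   P2   0    0    2
   P3   0   -3    0
   P4  -1    0    0
   P5   4    0    0
   P6  -2    0    0
   P7   0    2    0

Candidate y = [0, 1, 2, 0, 0, 0, 0, 0]; check y·C column-wise:
  col T0: 1·0 + 2·0 + 0·-1 + 0·4 + 0·-2 = 0
  col T1: 0·3 + 1·0 + 2·0 + 0·-3 + 0·2 = 0
  col T2: 1·-4 + 2·2 = 0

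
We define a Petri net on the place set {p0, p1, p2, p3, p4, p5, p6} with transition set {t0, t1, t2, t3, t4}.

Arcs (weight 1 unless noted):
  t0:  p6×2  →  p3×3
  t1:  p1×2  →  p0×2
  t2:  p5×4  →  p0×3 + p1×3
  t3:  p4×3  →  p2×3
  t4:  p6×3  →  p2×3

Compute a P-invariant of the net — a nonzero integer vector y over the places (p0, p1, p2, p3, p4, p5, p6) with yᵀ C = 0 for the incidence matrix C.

Incidence matrix C (rows=places, cols=transitions):
       t0   t1   t2   t3   t4
   p0   0    2    3    0    0
   p1   0   -2    3    0    0
   p2   0    0    0    3    3
   p3   3    0    0    0    0
   p4   0    0    0   -3    0
   p5   0    0   -4    0    0
   p6  -2    0    0    0   -3

Candidate y = [2, 2, 0, 0, 0, 3, 0]; check y·C column-wise:
  col t0: 2·0 + 2·0 + 0·3 + 3·0 + 0·-2 = 0
  col t1: 2·2 + 2·-2 + 3·0 = 0
  col t2: 2·3 + 2·3 + 3·-4 = 0
  col t3: 2·0 + 2·0 + 0·3 + 0·-3 + 3·0 = 0
  col t4: 2·0 + 2·0 + 0·3 + 3·0 + 0·-3 = 0

y = (p0:2, p1:2, p2:0, p3:0, p4:0, p5:3, p6:0)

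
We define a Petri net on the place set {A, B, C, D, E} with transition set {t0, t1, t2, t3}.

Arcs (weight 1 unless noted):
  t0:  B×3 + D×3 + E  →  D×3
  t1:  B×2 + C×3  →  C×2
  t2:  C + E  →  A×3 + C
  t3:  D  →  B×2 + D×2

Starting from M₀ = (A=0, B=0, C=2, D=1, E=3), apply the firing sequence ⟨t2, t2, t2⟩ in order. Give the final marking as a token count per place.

(A=9, B=0, C=2, D=1, E=0)

step 1: fire t2:  (A=0, B=0, C=2, D=1, E=3) → (A=3, B=0, C=2, D=1, E=2)
step 2: fire t2:  (A=3, B=0, C=2, D=1, E=2) → (A=6, B=0, C=2, D=1, E=1)
step 3: fire t2:  (A=6, B=0, C=2, D=1, E=1) → (A=9, B=0, C=2, D=1, E=0)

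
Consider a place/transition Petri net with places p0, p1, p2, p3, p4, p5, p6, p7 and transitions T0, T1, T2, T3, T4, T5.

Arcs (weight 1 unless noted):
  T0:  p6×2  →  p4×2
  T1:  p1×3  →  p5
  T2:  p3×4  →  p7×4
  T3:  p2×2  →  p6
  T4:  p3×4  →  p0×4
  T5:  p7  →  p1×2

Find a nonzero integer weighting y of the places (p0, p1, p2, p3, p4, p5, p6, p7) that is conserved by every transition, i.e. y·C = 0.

Incidence matrix C (rows=places, cols=transitions):
       T0   T1   T2   T3   T4   T5
   p0   0    0    0    0    4    0
   p1   0   -3    0    0    0    2
   p2   0    0    0   -2    0    0
   p3   0    0   -4    0   -4    0
   p4   2    0    0    0    0    0
   p5   0    1    0    0    0    0
   p6  -2    0    0    1    0    0
   p7   0    0    4    0    0   -1

Candidate y = [0, 0, 1, 0, 2, 0, 2, 0]; check y·C column-wise:
  col T0: 1·0 + 2·2 + 2·-2 = 0
  col T1: 0·-3 + 1·0 + 2·0 + 0·1 + 2·0 = 0
  col T2: 1·0 + 0·-4 + 2·0 + 2·0 + 0·4 = 0
  col T3: 1·-2 + 2·0 + 2·1 = 0
  col T4: 0·4 + 1·0 + 0·-4 + 2·0 + 2·0 = 0
  col T5: 0·2 + 1·0 + 2·0 + 2·0 + 0·-1 = 0

y = (p0:0, p1:0, p2:1, p3:0, p4:2, p5:0, p6:2, p7:0)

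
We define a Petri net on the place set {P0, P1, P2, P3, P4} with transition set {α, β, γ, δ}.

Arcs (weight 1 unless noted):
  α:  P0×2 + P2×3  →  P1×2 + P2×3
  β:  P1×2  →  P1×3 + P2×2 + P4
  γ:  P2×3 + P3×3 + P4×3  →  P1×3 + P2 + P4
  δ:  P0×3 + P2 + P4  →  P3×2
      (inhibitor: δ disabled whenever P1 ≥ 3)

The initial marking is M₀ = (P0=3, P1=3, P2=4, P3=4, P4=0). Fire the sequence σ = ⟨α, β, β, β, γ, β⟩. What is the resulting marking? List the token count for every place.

(P0=1, P1=12, P2=10, P3=1, P4=2)

step 1: fire α:  (P0=3, P1=3, P2=4, P3=4, P4=0) → (P0=1, P1=5, P2=4, P3=4, P4=0)
step 2: fire β:  (P0=1, P1=5, P2=4, P3=4, P4=0) → (P0=1, P1=6, P2=6, P3=4, P4=1)
step 3: fire β:  (P0=1, P1=6, P2=6, P3=4, P4=1) → (P0=1, P1=7, P2=8, P3=4, P4=2)
step 4: fire β:  (P0=1, P1=7, P2=8, P3=4, P4=2) → (P0=1, P1=8, P2=10, P3=4, P4=3)
step 5: fire γ:  (P0=1, P1=8, P2=10, P3=4, P4=3) → (P0=1, P1=11, P2=8, P3=1, P4=1)
step 6: fire β:  (P0=1, P1=11, P2=8, P3=1, P4=1) → (P0=1, P1=12, P2=10, P3=1, P4=2)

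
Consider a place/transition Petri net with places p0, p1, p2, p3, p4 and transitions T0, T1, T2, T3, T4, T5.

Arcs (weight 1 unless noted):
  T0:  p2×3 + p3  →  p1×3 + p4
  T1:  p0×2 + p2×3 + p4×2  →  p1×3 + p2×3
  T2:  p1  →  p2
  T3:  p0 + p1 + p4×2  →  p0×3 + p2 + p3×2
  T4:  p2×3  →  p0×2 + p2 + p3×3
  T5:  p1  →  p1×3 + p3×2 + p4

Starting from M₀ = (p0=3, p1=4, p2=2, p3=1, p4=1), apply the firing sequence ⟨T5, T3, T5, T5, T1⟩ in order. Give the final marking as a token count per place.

step 1: fire T5:  (p0=3, p1=4, p2=2, p3=1, p4=1) → (p0=3, p1=6, p2=2, p3=3, p4=2)
step 2: fire T3:  (p0=3, p1=6, p2=2, p3=3, p4=2) → (p0=5, p1=5, p2=3, p3=5, p4=0)
step 3: fire T5:  (p0=5, p1=5, p2=3, p3=5, p4=0) → (p0=5, p1=7, p2=3, p3=7, p4=1)
step 4: fire T5:  (p0=5, p1=7, p2=3, p3=7, p4=1) → (p0=5, p1=9, p2=3, p3=9, p4=2)
step 5: fire T1:  (p0=5, p1=9, p2=3, p3=9, p4=2) → (p0=3, p1=12, p2=3, p3=9, p4=0)

(p0=3, p1=12, p2=3, p3=9, p4=0)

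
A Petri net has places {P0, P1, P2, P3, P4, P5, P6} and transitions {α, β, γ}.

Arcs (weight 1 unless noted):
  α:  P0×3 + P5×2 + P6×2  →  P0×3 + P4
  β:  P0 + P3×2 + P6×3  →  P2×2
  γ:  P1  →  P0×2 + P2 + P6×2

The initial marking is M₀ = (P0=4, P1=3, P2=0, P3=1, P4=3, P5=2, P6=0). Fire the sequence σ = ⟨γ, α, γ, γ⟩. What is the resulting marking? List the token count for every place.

step 1: fire γ:  (P0=4, P1=3, P2=0, P3=1, P4=3, P5=2, P6=0) → (P0=6, P1=2, P2=1, P3=1, P4=3, P5=2, P6=2)
step 2: fire α:  (P0=6, P1=2, P2=1, P3=1, P4=3, P5=2, P6=2) → (P0=6, P1=2, P2=1, P3=1, P4=4, P5=0, P6=0)
step 3: fire γ:  (P0=6, P1=2, P2=1, P3=1, P4=4, P5=0, P6=0) → (P0=8, P1=1, P2=2, P3=1, P4=4, P5=0, P6=2)
step 4: fire γ:  (P0=8, P1=1, P2=2, P3=1, P4=4, P5=0, P6=2) → (P0=10, P1=0, P2=3, P3=1, P4=4, P5=0, P6=4)

(P0=10, P1=0, P2=3, P3=1, P4=4, P5=0, P6=4)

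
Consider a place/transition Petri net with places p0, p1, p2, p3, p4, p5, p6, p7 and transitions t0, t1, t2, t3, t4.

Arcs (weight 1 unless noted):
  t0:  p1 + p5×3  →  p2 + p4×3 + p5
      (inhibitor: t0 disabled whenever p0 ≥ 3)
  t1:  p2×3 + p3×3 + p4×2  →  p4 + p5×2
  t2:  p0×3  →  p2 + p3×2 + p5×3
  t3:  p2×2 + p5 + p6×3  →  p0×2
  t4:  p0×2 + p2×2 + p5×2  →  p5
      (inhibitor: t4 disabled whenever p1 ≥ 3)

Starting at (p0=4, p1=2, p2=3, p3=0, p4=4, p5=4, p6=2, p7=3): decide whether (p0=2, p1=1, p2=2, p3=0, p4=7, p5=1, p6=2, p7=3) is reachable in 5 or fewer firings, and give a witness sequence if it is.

YES — reachable via ⟨t4, t0⟩ (2 firings)

step 1: fire t4:  (p0=4, p1=2, p2=3, p3=0, p4=4, p5=4, p6=2, p7=3) → (p0=2, p1=2, p2=1, p3=0, p4=4, p5=3, p6=2, p7=3)
step 2: fire t0:  (p0=2, p1=2, p2=1, p3=0, p4=4, p5=3, p6=2, p7=3) → (p0=2, p1=1, p2=2, p3=0, p4=7, p5=1, p6=2, p7=3)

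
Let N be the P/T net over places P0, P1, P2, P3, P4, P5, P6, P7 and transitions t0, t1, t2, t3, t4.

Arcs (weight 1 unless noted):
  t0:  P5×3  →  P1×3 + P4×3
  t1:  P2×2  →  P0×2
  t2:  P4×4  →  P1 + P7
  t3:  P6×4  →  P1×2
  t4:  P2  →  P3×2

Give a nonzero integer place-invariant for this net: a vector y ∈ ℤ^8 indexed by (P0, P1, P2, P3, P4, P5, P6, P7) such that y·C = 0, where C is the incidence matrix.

Incidence matrix C (rows=places, cols=transitions):
       t0   t1   t2   t3   t4
   P0   0    2    0    0    0
   P1   3    0    1    2    0
   P2   0   -2    0    0   -1
   P3   0    0    0    0    2
   P4   3    0   -4    0    0
   P5  -3    0    0    0    0
   P6   0    0    0   -4    0
   P7   0    0    1    0    0

Candidate y = [2, 0, 2, 1, 0, 0, 0, 0]; check y·C column-wise:
  col t0: 2·0 + 0·3 + 2·0 + 1·0 + 0·3 + 0·-3 = 0
  col t1: 2·2 + 2·-2 + 1·0 = 0
  col t2: 2·0 + 0·1 + 2·0 + 1·0 + 0·-4 + 0·1 = 0
  col t3: 2·0 + 0·2 + 2·0 + 1·0 + 0·-4 = 0
  col t4: 2·0 + 2·-1 + 1·2 = 0

y = (P0:2, P1:0, P2:2, P3:1, P4:0, P5:0, P6:0, P7:0)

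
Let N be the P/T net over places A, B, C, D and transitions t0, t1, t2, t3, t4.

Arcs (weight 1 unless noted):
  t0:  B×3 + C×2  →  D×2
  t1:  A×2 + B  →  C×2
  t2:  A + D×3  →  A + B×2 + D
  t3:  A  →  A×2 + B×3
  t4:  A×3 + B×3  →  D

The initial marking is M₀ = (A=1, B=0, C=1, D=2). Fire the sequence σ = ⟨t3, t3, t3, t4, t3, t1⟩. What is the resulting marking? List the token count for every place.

(A=0, B=8, C=3, D=3)

step 1: fire t3:  (A=1, B=0, C=1, D=2) → (A=2, B=3, C=1, D=2)
step 2: fire t3:  (A=2, B=3, C=1, D=2) → (A=3, B=6, C=1, D=2)
step 3: fire t3:  (A=3, B=6, C=1, D=2) → (A=4, B=9, C=1, D=2)
step 4: fire t4:  (A=4, B=9, C=1, D=2) → (A=1, B=6, C=1, D=3)
step 5: fire t3:  (A=1, B=6, C=1, D=3) → (A=2, B=9, C=1, D=3)
step 6: fire t1:  (A=2, B=9, C=1, D=3) → (A=0, B=8, C=3, D=3)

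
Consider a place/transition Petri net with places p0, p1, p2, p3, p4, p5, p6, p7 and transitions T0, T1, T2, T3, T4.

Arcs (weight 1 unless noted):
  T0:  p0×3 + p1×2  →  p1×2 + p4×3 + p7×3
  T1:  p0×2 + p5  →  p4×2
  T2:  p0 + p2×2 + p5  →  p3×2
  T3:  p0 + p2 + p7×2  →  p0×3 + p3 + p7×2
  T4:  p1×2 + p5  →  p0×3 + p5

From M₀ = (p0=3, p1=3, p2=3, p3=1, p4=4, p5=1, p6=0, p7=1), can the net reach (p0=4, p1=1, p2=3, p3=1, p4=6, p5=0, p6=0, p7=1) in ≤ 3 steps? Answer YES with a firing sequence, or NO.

YES — reachable via ⟨T4, T1⟩ (2 firings)

step 1: fire T4:  (p0=3, p1=3, p2=3, p3=1, p4=4, p5=1, p6=0, p7=1) → (p0=6, p1=1, p2=3, p3=1, p4=4, p5=1, p6=0, p7=1)
step 2: fire T1:  (p0=6, p1=1, p2=3, p3=1, p4=4, p5=1, p6=0, p7=1) → (p0=4, p1=1, p2=3, p3=1, p4=6, p5=0, p6=0, p7=1)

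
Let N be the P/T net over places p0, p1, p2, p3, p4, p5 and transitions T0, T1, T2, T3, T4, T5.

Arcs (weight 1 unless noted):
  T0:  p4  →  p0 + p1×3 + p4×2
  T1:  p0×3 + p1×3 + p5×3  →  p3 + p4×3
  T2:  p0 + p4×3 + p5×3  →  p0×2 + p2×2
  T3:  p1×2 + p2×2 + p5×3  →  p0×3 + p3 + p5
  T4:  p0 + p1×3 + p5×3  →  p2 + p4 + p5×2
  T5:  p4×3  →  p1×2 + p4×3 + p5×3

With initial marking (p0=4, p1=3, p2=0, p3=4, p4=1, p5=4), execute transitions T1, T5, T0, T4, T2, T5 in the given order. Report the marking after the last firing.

(p0=2, p1=4, p2=3, p3=5, p4=3, p5=3)

step 1: fire T1:  (p0=4, p1=3, p2=0, p3=4, p4=1, p5=4) → (p0=1, p1=0, p2=0, p3=5, p4=4, p5=1)
step 2: fire T5:  (p0=1, p1=0, p2=0, p3=5, p4=4, p5=1) → (p0=1, p1=2, p2=0, p3=5, p4=4, p5=4)
step 3: fire T0:  (p0=1, p1=2, p2=0, p3=5, p4=4, p5=4) → (p0=2, p1=5, p2=0, p3=5, p4=5, p5=4)
step 4: fire T4:  (p0=2, p1=5, p2=0, p3=5, p4=5, p5=4) → (p0=1, p1=2, p2=1, p3=5, p4=6, p5=3)
step 5: fire T2:  (p0=1, p1=2, p2=1, p3=5, p4=6, p5=3) → (p0=2, p1=2, p2=3, p3=5, p4=3, p5=0)
step 6: fire T5:  (p0=2, p1=2, p2=3, p3=5, p4=3, p5=0) → (p0=2, p1=4, p2=3, p3=5, p4=3, p5=3)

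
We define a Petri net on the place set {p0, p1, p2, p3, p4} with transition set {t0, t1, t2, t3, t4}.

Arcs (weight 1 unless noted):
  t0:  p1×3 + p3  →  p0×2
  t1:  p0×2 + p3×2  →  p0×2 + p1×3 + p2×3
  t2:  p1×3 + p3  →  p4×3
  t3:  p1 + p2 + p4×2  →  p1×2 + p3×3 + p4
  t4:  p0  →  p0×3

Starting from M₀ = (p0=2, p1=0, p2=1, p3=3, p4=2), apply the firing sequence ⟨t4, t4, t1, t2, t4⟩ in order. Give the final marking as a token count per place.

(p0=8, p1=0, p2=4, p3=0, p4=5)

step 1: fire t4:  (p0=2, p1=0, p2=1, p3=3, p4=2) → (p0=4, p1=0, p2=1, p3=3, p4=2)
step 2: fire t4:  (p0=4, p1=0, p2=1, p3=3, p4=2) → (p0=6, p1=0, p2=1, p3=3, p4=2)
step 3: fire t1:  (p0=6, p1=0, p2=1, p3=3, p4=2) → (p0=6, p1=3, p2=4, p3=1, p4=2)
step 4: fire t2:  (p0=6, p1=3, p2=4, p3=1, p4=2) → (p0=6, p1=0, p2=4, p3=0, p4=5)
step 5: fire t4:  (p0=6, p1=0, p2=4, p3=0, p4=5) → (p0=8, p1=0, p2=4, p3=0, p4=5)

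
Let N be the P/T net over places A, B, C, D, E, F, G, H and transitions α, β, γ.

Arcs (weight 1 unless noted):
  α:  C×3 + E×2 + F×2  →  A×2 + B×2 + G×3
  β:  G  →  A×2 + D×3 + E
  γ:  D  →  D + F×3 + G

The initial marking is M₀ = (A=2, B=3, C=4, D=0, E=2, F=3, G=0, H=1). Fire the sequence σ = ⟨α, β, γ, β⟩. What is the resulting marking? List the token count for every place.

(A=8, B=5, C=1, D=6, E=2, F=4, G=2, H=1)

step 1: fire α:  (A=2, B=3, C=4, D=0, E=2, F=3, G=0, H=1) → (A=4, B=5, C=1, D=0, E=0, F=1, G=3, H=1)
step 2: fire β:  (A=4, B=5, C=1, D=0, E=0, F=1, G=3, H=1) → (A=6, B=5, C=1, D=3, E=1, F=1, G=2, H=1)
step 3: fire γ:  (A=6, B=5, C=1, D=3, E=1, F=1, G=2, H=1) → (A=6, B=5, C=1, D=3, E=1, F=4, G=3, H=1)
step 4: fire β:  (A=6, B=5, C=1, D=3, E=1, F=4, G=3, H=1) → (A=8, B=5, C=1, D=6, E=2, F=4, G=2, H=1)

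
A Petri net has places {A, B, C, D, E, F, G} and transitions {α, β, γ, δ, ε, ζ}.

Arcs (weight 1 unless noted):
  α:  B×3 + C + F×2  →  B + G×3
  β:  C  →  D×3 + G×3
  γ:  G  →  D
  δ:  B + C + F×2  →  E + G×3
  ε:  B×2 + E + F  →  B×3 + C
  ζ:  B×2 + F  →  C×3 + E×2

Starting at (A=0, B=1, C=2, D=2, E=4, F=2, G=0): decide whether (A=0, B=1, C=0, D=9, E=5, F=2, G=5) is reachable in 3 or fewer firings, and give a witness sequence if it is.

depth 0: 1 marking
depth 1: 3 markings reached so far
depth 2: 7 markings reached so far
depth 3: 11 markings reached so far
target is not among the 11 markings reachable within 3 steps

NO — not reachable within 3 firings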